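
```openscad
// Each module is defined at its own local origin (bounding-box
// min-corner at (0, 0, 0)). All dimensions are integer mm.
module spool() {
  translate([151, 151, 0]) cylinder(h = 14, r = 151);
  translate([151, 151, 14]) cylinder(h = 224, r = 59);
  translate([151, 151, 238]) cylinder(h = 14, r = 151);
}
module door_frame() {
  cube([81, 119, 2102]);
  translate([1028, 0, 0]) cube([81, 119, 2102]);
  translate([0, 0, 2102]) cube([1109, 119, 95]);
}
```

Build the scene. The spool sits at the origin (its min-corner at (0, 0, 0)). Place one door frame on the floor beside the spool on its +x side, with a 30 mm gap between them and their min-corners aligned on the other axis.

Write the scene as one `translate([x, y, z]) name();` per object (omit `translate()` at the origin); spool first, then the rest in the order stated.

spool();
translate([332, 0, 0]) door_frame();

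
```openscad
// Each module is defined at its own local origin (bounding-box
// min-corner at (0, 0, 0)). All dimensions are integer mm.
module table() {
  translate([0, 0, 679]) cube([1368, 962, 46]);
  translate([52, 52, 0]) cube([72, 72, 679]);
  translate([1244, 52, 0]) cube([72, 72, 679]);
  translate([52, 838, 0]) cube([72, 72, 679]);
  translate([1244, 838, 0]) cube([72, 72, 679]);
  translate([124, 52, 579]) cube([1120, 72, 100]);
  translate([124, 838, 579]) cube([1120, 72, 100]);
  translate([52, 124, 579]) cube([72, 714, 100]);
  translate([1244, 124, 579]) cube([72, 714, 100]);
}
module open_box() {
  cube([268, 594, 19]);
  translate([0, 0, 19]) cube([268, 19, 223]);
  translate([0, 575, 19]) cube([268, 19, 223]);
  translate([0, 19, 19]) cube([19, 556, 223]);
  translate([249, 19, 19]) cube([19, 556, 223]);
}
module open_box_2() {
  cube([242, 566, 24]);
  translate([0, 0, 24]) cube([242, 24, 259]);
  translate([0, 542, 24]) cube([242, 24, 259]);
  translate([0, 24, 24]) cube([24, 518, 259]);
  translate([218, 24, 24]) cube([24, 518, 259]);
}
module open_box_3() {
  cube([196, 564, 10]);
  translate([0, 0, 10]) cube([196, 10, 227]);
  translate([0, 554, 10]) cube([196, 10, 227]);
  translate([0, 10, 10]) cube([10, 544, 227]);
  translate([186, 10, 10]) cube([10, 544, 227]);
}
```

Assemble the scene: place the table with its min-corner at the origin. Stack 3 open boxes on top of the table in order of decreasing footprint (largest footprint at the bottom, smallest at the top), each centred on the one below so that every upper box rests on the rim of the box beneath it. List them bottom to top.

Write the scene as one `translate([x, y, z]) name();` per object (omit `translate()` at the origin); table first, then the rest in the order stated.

table();
translate([550, 184, 725]) open_box();
translate([563, 198, 967]) open_box_2();
translate([586, 199, 1250]) open_box_3();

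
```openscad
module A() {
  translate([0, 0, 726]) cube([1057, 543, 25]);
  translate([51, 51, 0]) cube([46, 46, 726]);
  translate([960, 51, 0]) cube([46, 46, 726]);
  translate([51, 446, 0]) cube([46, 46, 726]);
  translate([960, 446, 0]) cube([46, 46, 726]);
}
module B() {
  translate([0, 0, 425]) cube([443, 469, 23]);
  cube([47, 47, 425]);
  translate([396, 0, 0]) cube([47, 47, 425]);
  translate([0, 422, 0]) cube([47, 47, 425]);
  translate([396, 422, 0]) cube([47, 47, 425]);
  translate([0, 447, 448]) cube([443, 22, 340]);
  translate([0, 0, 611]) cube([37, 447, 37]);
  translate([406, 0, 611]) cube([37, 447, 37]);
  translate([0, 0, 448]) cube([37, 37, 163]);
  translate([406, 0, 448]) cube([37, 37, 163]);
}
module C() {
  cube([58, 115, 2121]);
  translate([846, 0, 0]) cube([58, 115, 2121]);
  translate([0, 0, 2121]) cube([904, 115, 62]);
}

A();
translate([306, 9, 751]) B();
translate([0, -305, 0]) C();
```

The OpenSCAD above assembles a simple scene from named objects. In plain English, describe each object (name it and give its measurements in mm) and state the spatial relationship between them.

A is a rectangular dining table. The top is 1057×543×25 mm with its upper surface at z = 751 mm. It stands on four 46×46 mm square legs, each inset 51 mm from the nearest pair of top edges, running from the floor to the underside of the top.

B is a chair: 443×469 mm seat, 23 mm thick, top at z = 448 mm, on four 47 mm square corner legs flush with the seat edges. A 22 mm thick backrest slab spans the full seat width, extending 340 mm above the seat top, its back face flush with the seat's +y edge. Two armrests of 37×37 mm section run along each side from the seat's front edge to the front of the backrest, top faces 200 mm above the seat top and outer faces flush with the seat's x-edges; a 37×37 mm post under the front of each armrest stands on the seat at the front corner.

C is a rectangular door frame: two vertical jambs of 58×115 mm section, 2121 mm tall, with a clear opening 788 mm wide between their inner faces. A header 62 mm tall and 115 mm deep lies on top of the jambs and spans the full outside width.

The chair is on top of the table. The door frame is on the floor beside the table on its −y side.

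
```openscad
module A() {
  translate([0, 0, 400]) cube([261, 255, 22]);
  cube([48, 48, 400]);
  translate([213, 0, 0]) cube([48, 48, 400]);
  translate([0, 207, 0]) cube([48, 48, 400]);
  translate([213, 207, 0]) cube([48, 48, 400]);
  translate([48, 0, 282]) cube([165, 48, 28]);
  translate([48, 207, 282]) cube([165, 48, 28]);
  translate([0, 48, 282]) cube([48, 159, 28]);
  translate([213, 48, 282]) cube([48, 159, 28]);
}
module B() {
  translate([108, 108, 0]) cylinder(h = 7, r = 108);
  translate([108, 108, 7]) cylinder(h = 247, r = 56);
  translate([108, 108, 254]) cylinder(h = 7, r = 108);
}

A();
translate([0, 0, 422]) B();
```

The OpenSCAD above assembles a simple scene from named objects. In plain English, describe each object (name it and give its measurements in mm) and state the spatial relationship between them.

A is a four-legged stool. The seat is 261×255 mm, 22 mm thick, top at z = 422 mm. It stands on four square legs, each 48×48 mm in cross-section, from z = 0 to the seat underside, each flush with a corner of the seat. Four stretchers, 48 mm wide and 28 mm tall, connect adjacent legs with their undersides at z = 282 mm, each running between the inner faces of the legs it joins and aligned with the legs' outer faces on the other axis.

B is a spool: two coaxial disc flanges of radius 108 mm and thickness 7 mm, joined by a core cylinder of radius 56 mm and height 247 mm. The lower flange rests on z = 0 and the three cylinders share a vertical axis.

The spool is on top of the stool.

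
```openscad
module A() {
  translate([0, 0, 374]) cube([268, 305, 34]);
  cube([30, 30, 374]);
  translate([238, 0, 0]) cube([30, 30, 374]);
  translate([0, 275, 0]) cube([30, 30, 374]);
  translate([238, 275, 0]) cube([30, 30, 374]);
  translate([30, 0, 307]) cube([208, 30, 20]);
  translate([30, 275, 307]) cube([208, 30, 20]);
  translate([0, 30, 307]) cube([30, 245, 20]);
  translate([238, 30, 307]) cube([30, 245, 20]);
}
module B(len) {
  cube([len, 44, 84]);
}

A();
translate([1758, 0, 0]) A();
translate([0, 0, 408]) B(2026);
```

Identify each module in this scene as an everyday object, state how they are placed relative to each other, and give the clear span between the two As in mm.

A is a stool. B is a beam. A beam spans the tops of two stools. The clear span between the two stools is 1490 mm.

Second stool starts at x = 1758; first ends at x = 268; clear span = 1758 − 268 = 1490 mm.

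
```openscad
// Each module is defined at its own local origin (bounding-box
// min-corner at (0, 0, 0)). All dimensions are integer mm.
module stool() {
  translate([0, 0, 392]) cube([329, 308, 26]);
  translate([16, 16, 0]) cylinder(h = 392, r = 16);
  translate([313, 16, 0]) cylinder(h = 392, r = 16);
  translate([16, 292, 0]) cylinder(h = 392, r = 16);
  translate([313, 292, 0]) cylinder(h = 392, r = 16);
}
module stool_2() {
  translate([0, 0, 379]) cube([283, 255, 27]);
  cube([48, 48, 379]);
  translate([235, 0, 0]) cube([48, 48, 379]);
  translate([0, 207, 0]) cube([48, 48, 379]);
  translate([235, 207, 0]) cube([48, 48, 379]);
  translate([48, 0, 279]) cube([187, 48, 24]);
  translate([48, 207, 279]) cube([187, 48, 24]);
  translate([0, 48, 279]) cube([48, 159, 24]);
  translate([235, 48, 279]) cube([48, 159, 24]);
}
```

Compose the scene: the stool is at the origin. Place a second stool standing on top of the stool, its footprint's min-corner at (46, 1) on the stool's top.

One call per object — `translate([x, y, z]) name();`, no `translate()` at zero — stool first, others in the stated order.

stool();
translate([46, 1, 418]) stool_2();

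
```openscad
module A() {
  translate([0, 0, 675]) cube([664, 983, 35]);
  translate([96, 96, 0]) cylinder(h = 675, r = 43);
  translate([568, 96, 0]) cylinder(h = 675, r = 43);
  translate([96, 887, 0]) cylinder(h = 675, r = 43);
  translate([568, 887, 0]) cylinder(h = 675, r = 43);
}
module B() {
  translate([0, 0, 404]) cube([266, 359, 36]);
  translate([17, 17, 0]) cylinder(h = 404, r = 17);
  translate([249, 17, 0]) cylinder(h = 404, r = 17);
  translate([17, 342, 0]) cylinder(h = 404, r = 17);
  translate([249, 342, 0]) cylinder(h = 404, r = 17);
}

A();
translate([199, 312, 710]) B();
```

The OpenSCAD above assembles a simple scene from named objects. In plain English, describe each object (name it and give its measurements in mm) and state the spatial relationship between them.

A is a table with a 664×983 mm rectangular top, 35 mm thick, top surface at z = 710 mm, supported by four round legs of 86 mm diameter, each leg's bounding box inset 53 mm from the nearest pair of top edges, running from the floor.

B is a four-legged stool. The seat is a 266×359×36 mm slab whose top surface is at z = 440 mm; four round legs, each 34 mm in diameter, run from the floor (z = 0) to the underside of the seat, each leg's axis is inset half a diameter from the nearest pair of seat edges (so the leg's bounding box is flush with the corner).

The stool is on top of the table, centred.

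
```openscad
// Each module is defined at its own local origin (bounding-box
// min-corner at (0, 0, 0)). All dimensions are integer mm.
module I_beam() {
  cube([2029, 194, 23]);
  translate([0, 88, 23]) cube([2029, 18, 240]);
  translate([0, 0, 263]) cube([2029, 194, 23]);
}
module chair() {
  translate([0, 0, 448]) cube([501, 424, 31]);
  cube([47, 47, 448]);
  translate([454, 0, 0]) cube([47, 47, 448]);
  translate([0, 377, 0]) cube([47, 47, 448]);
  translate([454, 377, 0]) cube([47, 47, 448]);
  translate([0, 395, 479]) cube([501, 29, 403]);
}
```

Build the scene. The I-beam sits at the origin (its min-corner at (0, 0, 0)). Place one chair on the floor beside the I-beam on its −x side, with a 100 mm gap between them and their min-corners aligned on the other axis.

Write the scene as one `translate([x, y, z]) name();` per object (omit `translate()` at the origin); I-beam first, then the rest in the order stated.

I_beam();
translate([-601, 0, 0]) chair();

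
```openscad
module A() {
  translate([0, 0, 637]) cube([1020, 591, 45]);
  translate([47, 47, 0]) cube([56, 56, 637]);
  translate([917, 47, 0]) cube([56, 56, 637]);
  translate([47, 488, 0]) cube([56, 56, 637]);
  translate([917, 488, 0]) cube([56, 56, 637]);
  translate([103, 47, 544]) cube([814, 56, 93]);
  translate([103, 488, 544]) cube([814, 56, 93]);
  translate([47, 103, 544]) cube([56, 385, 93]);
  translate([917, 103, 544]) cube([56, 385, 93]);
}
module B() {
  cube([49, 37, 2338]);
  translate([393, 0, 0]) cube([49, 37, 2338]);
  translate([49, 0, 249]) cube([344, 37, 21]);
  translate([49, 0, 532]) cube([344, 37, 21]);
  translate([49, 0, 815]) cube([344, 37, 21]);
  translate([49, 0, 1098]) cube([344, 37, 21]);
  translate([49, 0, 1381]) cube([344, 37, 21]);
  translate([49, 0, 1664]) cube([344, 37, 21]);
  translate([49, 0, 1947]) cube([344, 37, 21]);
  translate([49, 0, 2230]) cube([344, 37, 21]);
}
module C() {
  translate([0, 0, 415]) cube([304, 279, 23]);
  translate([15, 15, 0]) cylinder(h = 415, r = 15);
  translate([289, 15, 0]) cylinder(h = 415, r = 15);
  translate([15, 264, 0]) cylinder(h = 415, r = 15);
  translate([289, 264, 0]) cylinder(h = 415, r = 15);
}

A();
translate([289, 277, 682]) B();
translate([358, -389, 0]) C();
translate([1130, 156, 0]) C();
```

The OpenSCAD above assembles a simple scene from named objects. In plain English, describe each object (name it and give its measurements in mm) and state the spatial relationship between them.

A is a rectangular dining table. The top is 1020×591×45 mm with its upper surface at z = 682 mm. It stands on four 56×56 mm square legs, each inset 47 mm from the nearest pair of top edges, running from the floor to the underside of the top. Four apron rails, 56 mm thick and 93 mm tall, run between adjacent legs with their top edges flush with the underside of the top and their outer faces flush with the legs' outer faces.

B is a wooden ladder with two side rails of 49×37 mm section and 2338 mm height, set 442 mm apart overall. Between them run 8 rectangular rungs (37 mm deep, 21 mm thick), front faces flush with the rails' −y face. The bottom of the first rung is 249 mm above the floor and each subsequent rung is 283 mm higher than the one below.

C is a four-legged stool. The seat is a 304×279×23 mm slab whose top surface is at z = 438 mm; four round legs, each 30 mm in diameter, run from the floor (z = 0) to the underside of the seat, each leg's axis is inset half a diameter from the nearest pair of seat edges (so the leg's bounding box is flush with the corner).

The ladder is on top of the table, centred. Two stools sit around the table at the −y, +x sides.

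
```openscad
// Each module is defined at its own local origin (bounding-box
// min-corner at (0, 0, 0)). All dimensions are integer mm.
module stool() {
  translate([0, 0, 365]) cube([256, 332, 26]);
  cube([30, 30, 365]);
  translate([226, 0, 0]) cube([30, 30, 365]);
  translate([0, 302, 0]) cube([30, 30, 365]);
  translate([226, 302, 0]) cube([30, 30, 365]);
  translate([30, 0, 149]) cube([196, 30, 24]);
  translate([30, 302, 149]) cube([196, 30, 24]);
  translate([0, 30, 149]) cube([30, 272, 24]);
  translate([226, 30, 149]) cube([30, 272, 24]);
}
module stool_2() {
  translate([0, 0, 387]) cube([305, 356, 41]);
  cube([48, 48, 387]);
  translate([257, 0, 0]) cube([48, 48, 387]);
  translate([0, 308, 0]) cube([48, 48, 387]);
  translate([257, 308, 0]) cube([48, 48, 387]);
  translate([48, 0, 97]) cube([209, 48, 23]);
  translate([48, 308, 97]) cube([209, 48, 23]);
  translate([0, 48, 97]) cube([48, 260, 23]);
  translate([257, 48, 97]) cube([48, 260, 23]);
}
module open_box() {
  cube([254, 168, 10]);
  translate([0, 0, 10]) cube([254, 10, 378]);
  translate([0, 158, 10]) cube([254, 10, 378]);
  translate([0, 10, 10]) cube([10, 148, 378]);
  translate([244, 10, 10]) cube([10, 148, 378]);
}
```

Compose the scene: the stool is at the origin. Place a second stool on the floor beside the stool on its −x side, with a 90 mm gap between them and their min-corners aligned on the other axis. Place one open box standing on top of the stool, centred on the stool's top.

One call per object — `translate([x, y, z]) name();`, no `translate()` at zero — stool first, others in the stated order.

stool();
translate([-395, 0, 0]) stool_2();
translate([1, 82, 391]) open_box();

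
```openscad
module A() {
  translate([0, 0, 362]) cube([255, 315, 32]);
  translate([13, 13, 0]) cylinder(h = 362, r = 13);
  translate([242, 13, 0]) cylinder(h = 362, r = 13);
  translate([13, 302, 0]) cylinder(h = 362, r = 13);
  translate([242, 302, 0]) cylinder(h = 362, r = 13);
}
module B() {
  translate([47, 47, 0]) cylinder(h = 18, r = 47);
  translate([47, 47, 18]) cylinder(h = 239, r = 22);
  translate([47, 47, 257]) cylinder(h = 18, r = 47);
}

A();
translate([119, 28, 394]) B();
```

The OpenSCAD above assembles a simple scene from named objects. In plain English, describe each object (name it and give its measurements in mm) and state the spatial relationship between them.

A is a simple wooden stool: a rectangular seat 255 mm (x) by 315 mm (y), 32 mm thick, top face at z = 394 mm, on four round legs, each 26 mm in diameter. The legs rest on z = 0, each leg's axis is inset half a diameter from the nearest pair of seat edges (so the leg's bounding box is flush with the corner).

B is a spool: two coaxial disc flanges of radius 47 mm and thickness 18 mm, joined by a core cylinder of radius 22 mm and height 239 mm. The lower flange rests on z = 0 and the three cylinders share a vertical axis.

The spool is on top of the stool.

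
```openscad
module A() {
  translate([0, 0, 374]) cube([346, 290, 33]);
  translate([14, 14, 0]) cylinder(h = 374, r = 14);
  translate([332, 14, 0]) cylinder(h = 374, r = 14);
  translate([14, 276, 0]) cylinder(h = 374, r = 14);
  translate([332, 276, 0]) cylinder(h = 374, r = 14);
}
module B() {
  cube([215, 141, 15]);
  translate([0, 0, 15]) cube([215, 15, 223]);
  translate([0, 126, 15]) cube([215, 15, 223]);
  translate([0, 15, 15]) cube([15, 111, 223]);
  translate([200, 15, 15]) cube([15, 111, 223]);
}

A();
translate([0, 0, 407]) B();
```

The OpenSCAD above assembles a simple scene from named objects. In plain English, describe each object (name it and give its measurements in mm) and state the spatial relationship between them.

A is a four-legged stool. The seat is 346×290 mm, 33 mm thick, top at z = 407 mm. It stands on four round legs, each 28 mm in diameter, from z = 0 to the seat underside, each leg's axis is inset half a diameter from the nearest pair of seat edges (so the leg's bounding box is flush with the corner).

B is an open storage box with external size 215×141×238 mm and wall thickness 15 mm (the base is also 15 mm thick). The base covers the whole footprint; the four walls stand on the base, with the y-facing walls full-width and the x-facing walls fitting between their inner faces.

The open box is on top of the stool.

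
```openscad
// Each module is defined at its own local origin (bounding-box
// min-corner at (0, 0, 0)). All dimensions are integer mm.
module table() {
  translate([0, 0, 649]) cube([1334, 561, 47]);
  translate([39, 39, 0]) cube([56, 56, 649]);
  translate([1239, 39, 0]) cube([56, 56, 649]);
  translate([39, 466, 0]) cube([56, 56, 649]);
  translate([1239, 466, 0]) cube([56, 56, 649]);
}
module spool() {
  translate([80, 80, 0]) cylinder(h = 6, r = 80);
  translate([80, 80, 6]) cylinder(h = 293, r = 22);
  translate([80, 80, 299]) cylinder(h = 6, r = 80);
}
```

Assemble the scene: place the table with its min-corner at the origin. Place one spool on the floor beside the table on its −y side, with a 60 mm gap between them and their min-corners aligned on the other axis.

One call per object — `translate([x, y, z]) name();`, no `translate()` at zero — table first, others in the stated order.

table();
translate([0, -220, 0]) spool();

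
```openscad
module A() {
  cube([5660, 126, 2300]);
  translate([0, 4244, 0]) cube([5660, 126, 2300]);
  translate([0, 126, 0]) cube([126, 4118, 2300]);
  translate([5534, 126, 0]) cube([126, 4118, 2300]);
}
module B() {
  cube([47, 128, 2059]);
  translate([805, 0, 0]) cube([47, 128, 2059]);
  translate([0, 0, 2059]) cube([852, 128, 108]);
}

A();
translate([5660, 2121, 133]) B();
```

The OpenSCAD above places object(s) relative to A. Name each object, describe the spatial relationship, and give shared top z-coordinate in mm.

Both tops at z = 2300 mm.

A is a house frame. B is a door frame. The door frame is beside the house frame with their tops flush at z = 2300. The shared top z-coordinate is 2300 mm.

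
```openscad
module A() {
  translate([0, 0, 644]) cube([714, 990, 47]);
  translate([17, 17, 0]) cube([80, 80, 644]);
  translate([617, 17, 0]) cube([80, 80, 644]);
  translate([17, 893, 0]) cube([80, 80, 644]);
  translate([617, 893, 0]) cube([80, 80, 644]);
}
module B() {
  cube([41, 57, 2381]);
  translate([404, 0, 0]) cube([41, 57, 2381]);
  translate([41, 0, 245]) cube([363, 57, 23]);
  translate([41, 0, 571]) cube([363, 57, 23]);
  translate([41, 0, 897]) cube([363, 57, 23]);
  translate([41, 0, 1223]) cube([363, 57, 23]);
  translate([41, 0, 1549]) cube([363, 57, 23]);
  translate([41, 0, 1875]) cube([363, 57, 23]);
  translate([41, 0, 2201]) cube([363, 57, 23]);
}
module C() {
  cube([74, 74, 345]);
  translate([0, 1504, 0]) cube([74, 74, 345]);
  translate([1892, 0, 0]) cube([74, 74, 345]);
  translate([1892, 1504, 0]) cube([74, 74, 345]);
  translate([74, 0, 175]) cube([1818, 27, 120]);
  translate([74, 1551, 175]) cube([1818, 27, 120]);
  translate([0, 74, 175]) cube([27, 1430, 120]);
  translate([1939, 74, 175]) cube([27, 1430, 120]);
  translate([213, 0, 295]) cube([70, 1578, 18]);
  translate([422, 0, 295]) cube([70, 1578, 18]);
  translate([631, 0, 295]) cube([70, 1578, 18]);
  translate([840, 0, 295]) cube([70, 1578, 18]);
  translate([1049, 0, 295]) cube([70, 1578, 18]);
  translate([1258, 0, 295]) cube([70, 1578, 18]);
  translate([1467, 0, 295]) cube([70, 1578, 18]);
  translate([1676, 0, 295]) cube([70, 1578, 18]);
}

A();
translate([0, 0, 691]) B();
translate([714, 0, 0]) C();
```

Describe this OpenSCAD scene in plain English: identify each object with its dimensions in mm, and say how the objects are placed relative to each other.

A is a table with a 714×990 mm rectangular top, 47 mm thick, top surface at z = 691 mm, supported by four 80×80 mm square legs, each inset 17 mm from the nearest pair of top edges, running from the floor.

B is a wooden ladder with two side rails of 41×57 mm section and 2381 mm height, set 445 mm apart overall. Between them run 7 rectangular rungs (57 mm deep, 23 mm thick), front faces flush with the rails' −y face. The bottom of the first rung is 245 mm above the floor and each subsequent rung is 326 mm higher than the one below.

C is a bed frame 1966 mm long (x) by 1578 mm wide (y). Four 74×74 mm corner posts, 345 mm tall, at the corners of the footprint. Four rails of 27 mm thickness and 120 mm height run between adjacent posts with their undersides at z = 175 mm, their outer faces flush with the outside of the frame (the two x-running rails run between the posts' inner faces; the two y-running rails run between the posts' inner faces). 8 slats, each 70 mm wide (x) and 18 mm thick, lie across the top of the two x-running rails, running the full 1578 mm width of the frame in y; the slats are evenly spaced along x between the inner faces of the end posts with equal gaps (rounded down to the nearest mm) at the −x end and between each pair — any rounding remainder accumulates at the +x end.

The ladder is on top of the table. The bed frame is against the table's +x side, with their −y faces flush.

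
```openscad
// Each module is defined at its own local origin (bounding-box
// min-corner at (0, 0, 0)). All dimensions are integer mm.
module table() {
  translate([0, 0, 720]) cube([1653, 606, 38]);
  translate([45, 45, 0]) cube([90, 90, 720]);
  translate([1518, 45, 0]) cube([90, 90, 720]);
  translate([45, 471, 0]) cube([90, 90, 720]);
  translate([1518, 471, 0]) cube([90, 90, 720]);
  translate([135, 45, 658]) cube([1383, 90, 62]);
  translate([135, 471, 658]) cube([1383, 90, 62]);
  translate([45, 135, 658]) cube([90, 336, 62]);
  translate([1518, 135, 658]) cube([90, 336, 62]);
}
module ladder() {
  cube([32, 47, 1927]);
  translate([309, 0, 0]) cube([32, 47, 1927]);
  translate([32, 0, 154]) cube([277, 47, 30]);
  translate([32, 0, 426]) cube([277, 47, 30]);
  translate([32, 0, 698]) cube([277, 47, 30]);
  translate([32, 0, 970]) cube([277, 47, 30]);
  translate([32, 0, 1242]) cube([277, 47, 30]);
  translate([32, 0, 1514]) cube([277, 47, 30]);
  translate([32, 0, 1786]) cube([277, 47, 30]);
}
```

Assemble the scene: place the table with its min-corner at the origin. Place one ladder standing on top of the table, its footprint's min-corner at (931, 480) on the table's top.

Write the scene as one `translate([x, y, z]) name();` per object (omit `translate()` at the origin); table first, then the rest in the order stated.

table();
translate([931, 480, 758]) ladder();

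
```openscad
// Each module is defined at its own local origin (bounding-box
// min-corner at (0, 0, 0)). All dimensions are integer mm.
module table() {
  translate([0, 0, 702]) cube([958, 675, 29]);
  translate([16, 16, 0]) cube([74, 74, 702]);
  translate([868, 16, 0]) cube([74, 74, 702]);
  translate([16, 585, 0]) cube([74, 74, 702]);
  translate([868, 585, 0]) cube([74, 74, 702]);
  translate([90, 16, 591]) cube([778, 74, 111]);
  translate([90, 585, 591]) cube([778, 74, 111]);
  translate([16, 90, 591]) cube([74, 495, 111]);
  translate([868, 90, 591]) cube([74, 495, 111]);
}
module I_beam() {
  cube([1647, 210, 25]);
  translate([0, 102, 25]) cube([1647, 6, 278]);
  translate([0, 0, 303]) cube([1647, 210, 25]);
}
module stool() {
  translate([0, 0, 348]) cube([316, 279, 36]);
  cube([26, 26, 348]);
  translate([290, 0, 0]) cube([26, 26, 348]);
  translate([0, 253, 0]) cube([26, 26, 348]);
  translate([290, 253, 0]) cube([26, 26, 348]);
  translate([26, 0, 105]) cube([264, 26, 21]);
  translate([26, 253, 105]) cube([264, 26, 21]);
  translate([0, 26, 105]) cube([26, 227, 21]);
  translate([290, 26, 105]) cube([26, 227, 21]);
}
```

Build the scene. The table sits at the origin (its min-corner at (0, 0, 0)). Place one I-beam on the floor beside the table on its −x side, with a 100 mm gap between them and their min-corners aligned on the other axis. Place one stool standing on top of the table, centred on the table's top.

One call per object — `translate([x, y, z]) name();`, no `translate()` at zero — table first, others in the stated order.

table();
translate([-1747, 0, 0]) I_beam();
translate([321, 198, 731]) stool();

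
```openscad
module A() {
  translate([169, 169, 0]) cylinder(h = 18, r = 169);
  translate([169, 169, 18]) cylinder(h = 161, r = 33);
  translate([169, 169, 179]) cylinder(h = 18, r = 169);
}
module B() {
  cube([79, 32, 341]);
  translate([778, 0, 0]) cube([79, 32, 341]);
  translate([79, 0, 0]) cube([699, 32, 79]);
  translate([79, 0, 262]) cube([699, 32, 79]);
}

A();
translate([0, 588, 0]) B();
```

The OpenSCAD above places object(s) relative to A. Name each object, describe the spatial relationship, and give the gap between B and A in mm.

A is a spool. B is a picture frame. The picture frame is on the floor beside the spool on its +y side. The gap between the picture frame and the spool is 250 mm.

The picture frame's nearest face is 250 mm from the spool's +y face.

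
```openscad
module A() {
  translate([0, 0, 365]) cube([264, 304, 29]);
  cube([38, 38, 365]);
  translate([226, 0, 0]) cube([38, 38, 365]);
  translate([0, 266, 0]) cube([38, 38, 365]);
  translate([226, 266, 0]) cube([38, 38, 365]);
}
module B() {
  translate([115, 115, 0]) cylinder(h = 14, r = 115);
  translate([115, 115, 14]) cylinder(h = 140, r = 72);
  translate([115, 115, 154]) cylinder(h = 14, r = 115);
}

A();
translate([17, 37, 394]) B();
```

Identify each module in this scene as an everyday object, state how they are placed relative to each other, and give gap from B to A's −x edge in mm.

The spool's min-x is at 17; the stool's min-x is 0; gap = 17 mm.

A is a stool. B is a spool. The spool is on top of the stool, centred. The gap from the spool to the stool's −x edge is 17 mm.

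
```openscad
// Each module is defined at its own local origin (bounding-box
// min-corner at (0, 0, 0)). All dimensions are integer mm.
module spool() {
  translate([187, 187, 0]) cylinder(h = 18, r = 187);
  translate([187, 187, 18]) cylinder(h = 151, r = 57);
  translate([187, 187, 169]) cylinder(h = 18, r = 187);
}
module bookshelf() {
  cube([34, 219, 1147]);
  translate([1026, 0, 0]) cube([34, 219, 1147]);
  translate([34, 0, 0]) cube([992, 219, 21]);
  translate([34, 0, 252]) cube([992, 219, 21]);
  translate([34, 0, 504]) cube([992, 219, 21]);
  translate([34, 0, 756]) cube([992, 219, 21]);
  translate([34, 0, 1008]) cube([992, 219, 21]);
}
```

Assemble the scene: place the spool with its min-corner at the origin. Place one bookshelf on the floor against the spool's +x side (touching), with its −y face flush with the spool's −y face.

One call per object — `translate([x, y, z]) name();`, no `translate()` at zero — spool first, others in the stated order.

spool();
translate([374, 0, 0]) bookshelf();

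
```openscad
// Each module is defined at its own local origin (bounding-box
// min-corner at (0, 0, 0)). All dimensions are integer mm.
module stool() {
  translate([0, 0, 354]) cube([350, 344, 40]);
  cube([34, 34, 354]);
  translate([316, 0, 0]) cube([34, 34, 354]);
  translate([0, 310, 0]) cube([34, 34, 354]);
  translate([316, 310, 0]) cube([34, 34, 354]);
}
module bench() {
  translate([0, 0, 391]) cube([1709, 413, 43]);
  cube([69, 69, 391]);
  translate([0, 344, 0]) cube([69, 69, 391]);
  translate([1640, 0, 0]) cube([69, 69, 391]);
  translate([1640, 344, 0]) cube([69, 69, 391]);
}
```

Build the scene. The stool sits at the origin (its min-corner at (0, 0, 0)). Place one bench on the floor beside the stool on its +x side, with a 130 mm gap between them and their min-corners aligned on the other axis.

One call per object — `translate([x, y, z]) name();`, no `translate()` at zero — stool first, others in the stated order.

stool();
translate([480, 0, 0]) bench();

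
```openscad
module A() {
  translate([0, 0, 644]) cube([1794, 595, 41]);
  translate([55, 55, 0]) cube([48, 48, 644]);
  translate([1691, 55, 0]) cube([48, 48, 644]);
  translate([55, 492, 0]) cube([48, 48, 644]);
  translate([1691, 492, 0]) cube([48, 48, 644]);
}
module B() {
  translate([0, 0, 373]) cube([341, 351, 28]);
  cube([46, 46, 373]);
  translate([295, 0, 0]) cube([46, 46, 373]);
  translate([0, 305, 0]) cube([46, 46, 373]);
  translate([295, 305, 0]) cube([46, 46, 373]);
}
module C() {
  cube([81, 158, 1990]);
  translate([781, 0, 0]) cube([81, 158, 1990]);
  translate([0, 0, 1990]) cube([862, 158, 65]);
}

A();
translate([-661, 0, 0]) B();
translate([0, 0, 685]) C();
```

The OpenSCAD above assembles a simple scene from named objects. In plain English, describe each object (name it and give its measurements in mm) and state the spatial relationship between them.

A is a table with a 1794×595 mm rectangular top, 41 mm thick, top surface at z = 685 mm, supported by four 48×48 mm square legs, each inset 55 mm from the nearest pair of top edges, running from the floor.

B is a four-legged stool. The seat is 341×351 mm, 28 mm thick, top at z = 401 mm. It stands on four square legs, each 46×46 mm in cross-section, from z = 0 to the seat underside, each flush with a corner of the seat.

C is a rectangular door frame: two vertical jambs of 81×158 mm section, 1990 mm tall, with a clear opening 700 mm wide between their inner faces. A header 65 mm tall and 158 mm deep lies on top of the jambs and spans the full outside width.

The stool is on the floor beside the table on its −x side. The door frame is on top of the table.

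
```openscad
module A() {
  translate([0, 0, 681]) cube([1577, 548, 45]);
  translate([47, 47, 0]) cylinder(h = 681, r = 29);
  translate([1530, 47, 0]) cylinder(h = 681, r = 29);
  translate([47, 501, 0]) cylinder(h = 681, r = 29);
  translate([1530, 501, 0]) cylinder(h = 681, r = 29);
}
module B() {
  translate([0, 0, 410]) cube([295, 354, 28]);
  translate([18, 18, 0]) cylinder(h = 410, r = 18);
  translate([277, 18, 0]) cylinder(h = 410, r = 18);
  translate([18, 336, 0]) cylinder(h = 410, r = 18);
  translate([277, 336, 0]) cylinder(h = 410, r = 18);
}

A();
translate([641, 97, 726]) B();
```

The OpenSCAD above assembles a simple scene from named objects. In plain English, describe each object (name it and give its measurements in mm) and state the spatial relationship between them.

A is a table: top 1577 mm (x) × 548 mm (y), 45 mm thick, upper face at z = 726 mm, on four round legs of 58 mm diameter, each leg's bounding box inset 18 mm from the nearest pair of top edges, running from z = 0 to the bottom of the top.

B is a four-legged stool. The seat is 295×354 mm, 28 mm thick, top at z = 438 mm. It stands on four round legs, each 36 mm in diameter, from z = 0 to the seat underside, each leg's axis is inset half a diameter from the nearest pair of seat edges (so the leg's bounding box is flush with the corner).

The stool is on top of the table, centred.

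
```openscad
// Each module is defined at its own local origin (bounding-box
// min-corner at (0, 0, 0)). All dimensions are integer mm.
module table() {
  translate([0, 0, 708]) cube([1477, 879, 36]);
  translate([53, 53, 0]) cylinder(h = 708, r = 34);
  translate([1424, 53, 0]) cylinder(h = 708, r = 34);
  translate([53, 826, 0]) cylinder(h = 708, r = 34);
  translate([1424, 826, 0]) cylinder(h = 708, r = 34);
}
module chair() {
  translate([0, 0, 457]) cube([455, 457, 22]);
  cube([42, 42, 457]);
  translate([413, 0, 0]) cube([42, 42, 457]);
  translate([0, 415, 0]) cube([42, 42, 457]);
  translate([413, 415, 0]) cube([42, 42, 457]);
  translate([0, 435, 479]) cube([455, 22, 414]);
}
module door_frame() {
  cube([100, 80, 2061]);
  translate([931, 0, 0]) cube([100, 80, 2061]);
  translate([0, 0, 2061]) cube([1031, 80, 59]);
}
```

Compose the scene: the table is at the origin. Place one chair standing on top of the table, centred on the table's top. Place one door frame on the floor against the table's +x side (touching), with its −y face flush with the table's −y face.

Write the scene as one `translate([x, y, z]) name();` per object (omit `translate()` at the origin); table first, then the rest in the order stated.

table();
translate([511, 211, 744]) chair();
translate([1477, 0, 0]) door_frame();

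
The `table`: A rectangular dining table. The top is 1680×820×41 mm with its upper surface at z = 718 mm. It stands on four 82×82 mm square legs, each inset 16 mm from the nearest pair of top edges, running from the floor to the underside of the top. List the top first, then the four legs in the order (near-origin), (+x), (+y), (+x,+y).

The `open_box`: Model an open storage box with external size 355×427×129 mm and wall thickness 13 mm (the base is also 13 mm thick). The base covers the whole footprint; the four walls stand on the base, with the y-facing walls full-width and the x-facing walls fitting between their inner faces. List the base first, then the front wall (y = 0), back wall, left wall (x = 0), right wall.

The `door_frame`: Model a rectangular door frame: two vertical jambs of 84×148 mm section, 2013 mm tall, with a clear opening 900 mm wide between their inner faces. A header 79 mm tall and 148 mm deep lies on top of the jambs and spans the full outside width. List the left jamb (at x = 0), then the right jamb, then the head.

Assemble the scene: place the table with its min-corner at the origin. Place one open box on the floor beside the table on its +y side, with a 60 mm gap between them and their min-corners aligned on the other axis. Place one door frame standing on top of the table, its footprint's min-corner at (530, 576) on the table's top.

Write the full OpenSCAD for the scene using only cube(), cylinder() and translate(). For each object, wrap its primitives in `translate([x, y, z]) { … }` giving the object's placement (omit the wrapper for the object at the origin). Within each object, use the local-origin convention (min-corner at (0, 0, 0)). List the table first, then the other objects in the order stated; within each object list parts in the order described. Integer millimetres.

translate([0, 0, 677]) cube([1680, 820, 41]);
translate([16, 16, 0]) cube([82, 82, 677]);
translate([1582, 16, 0]) cube([82, 82, 677]);
translate([16, 722, 0]) cube([82, 82, 677]);
translate([1582, 722, 0]) cube([82, 82, 677]);
translate([0, 880, 0]) {
  cube([355, 427, 13]);
  translate([0, 0, 13]) cube([355, 13, 116]);
  translate([0, 414, 13]) cube([355, 13, 116]);
  translate([0, 13, 13]) cube([13, 401, 116]);
  translate([342, 13, 13]) cube([13, 401, 116]);
}
translate([530, 576, 718]) {
  cube([84, 148, 2013]);
  translate([984, 0, 0]) cube([84, 148, 2013]);
  translate([0, 0, 2013]) cube([1068, 148, 79]);
}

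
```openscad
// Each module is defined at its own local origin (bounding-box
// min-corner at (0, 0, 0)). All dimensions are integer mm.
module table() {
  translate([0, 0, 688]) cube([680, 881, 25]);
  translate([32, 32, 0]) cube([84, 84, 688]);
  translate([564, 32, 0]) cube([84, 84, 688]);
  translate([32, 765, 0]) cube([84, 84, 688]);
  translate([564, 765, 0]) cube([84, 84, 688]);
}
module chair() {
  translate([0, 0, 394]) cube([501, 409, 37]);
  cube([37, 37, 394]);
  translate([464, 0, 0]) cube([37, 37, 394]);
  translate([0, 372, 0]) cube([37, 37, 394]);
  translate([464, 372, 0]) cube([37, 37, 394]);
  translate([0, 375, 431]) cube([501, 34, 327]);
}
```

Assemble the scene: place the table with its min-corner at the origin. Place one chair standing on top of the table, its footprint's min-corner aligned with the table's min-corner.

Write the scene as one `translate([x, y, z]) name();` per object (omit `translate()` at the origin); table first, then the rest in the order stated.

table();
translate([0, 0, 713]) chair();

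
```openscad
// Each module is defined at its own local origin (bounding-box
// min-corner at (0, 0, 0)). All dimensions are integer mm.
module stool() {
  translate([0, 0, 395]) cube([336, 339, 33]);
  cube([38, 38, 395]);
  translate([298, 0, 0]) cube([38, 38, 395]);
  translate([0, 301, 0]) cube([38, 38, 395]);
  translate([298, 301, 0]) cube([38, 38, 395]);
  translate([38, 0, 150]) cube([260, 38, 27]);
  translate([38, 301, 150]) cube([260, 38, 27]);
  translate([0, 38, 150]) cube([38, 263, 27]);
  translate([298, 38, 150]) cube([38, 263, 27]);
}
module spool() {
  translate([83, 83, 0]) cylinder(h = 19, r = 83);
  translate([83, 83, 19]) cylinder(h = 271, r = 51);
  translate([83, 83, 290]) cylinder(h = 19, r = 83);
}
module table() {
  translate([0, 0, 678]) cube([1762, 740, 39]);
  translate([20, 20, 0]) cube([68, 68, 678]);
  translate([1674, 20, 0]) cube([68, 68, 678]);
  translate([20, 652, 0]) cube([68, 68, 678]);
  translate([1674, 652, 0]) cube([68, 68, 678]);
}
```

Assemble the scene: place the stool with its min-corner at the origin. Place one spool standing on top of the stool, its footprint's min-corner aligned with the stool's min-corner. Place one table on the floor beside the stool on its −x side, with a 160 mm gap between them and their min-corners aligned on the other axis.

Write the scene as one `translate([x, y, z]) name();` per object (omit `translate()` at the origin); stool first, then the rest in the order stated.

stool();
translate([0, 0, 428]) spool();
translate([-1922, 0, 0]) table();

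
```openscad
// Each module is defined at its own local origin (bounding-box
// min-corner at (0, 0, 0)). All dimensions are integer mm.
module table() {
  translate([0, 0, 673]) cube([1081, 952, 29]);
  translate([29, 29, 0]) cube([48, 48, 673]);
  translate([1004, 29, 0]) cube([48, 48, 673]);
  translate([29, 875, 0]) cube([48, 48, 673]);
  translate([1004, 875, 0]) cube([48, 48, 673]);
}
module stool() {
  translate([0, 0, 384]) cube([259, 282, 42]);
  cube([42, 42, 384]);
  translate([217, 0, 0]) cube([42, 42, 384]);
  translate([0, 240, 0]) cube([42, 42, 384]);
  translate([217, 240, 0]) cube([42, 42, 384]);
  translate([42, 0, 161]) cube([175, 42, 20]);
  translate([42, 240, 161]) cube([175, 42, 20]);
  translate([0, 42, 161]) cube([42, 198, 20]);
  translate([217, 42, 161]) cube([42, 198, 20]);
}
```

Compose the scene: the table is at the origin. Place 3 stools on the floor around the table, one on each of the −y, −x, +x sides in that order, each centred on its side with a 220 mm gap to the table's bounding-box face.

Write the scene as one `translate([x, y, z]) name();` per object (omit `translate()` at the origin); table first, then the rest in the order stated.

table();
translate([411, -502, 0]) stool();
translate([-479, 335, 0]) stool();
translate([1301, 335, 0]) stool();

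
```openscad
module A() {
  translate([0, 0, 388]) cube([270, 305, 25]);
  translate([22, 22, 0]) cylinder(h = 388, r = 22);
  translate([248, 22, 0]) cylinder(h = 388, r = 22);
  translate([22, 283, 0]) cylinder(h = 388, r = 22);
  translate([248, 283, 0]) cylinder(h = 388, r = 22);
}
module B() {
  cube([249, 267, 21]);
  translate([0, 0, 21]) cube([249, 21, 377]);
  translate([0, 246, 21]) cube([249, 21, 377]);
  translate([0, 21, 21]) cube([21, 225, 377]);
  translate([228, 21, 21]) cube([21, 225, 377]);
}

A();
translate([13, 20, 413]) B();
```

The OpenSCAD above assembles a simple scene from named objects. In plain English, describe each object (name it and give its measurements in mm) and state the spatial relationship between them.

A is a simple wooden stool: a rectangular seat 270 mm (x) by 305 mm (y), 25 mm thick, top face at z = 413 mm, on four round legs, each 44 mm in diameter. The legs rest on z = 0, each leg's axis is inset half a diameter from the nearest pair of seat edges (so the leg's bounding box is flush with the corner).

B is an open storage box with external size 249×267×398 mm and wall thickness 21 mm (the base is also 21 mm thick). The base covers the whole footprint; the four walls stand on the base, with the y-facing walls full-width and the x-facing walls fitting between their inner faces.

The open box is on top of the stool.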